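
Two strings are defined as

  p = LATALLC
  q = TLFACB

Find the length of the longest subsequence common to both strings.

3

Let dp[i][j] be the LCS length of the first i characters of p and the first j characters of q. dp[i][j] = dp[i-1][j-1]+1 when the i-th and j-th characters match, else max(dp[i-1][j], dp[i][j-1]).
    ·  T  L  F  A  C  B
 ·  0  0  0  0  0  0  0
 L  0  0  1  1  1  1  1
 A  0  0  1  1  2  2  2
 T  0  1  1  1  2  2  2
 A  0  1  1  1  2  2  2
 L  0  1  2  2  2  2  2
 L  0  1  2  2  2  2  2
 C  0  1  2  2  2  3  3
dp[7][6] = 3. One LCS (by backtracking along matches): LAC.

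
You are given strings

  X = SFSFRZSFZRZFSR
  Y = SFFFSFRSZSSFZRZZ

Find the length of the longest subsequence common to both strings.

11

Pick S (X #1, Y #1), F (X #2, Y #4), S (X #3, Y #5), F (X #4, Y #6), R (X #5, Y #7), Z (X #6, Y #9), S (X #7, Y #11), F (X #8, Y #12), Z (X #9, Y #13), R (X #10, Y #14), Z (X #11, Y #16); all 11 characters appear in both, in order. dp[14][16] = 11 confirms this is the maximum.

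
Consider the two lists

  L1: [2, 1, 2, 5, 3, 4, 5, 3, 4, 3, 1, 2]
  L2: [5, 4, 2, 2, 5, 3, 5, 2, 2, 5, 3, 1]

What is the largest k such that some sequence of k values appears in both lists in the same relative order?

7

Let dp[i][j] be the LCS length of the first i values of L1 and the first j values of L2. dp[i][j] = dp[i-1][j-1]+1 when the i-th and j-th values match, else max(dp[i-1][j], dp[i][j-1]).
    ·  5  4  2  2  5  3  5  2  2  5  3  1
 ·  0  0  0  0  0  0  0  0  0  0  0  0  0
 2  0  0  0  1  1  1  1  1  1  1  1  1  1
 1  0  0  0  1  1  1  1  1  1  1  1  1  2
 2  0  0  0  1  2  2  2  2  2  2  2  2  2
 5  0  1  1  1  2  3  3  3  3  3  3  3  3
 3  0  1  1  1  2  3  4  4  4  4  4  4  4
 4  0  1  2  2  2  3  4  4  4  4  4  4  4
 5  0  1  2  2  2  3  4  5  5  5  5  5  5
 3  0  1  2  2  2  3  4  5  5  5  5  6  6
 4  0  1  2  2  2  3  4  5  5  5  5  6  6
 3  0  1  2  2  2  3  4  5  5  5  5  6  6
 1  0  1  2  2  2  3  4  5  5  5  5  6  7
 2  0  1  2  3  3  3  4  5  6  6  6  6  7
dp[12][12] = 7. One LCS (by backtracking along matches): 2, 2, 5, 3, 5, 3, 1.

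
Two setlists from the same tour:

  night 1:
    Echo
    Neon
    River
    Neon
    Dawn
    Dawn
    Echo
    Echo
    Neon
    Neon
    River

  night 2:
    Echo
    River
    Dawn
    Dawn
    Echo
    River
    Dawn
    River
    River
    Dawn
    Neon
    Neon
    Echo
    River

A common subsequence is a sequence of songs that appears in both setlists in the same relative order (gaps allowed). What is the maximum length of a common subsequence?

8

Pick Echo (night 1 #1, night 2 #1), then River (night 1 #3, night 2 #2), then Dawn (night 1 #5, night 2 #3), then Dawn (night 1 #6, night 2 #4), then Echo (night 1 #7, night 2 #5), then Neon (night 1 #9, night 2 #11), then Neon (night 1 #10, night 2 #12), then River (night 1 #11, night 2 #14); all 8 songs appear in both, in order, and the DP table's final entry dp[11][14] is also 8, so no common subsequence is longer.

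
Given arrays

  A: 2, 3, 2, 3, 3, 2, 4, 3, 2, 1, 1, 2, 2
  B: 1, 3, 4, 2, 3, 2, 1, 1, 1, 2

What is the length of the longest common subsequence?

7

Pick 3 at A[2]=B[2] → 2 at A[3]=B[4] → 3 at A[5]=B[5] → 2 at A[6]=B[6] → 1 at A[10]=B[8] → 1 at A[11]=B[9] → 2 at A[13]=B[10]; all 7 values appear in both, in order, and the DP table's final entry dp[13][10] is also 7, so no common subsequence is longer.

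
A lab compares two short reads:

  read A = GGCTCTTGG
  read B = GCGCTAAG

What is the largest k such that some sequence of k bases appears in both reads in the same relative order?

Let dp[i][j] be the LCS length of the first i bases of read A and the first j bases of read B. dp[i][j] = dp[i-1][j-1]+1 when the i-th and j-th bases match, else max(dp[i-1][j], dp[i][j-1]).
    ·  G  C  G  C  T  A  A  G
 ·  0  0  0  0  0  0  0  0  0
 G  0  1  1  1  1  1  1  1  1
 G  0  1  1  2  2  2  2  2  2
 C  0  1  2  2  3  3  3  3  3
 T  0  1  2  2  3  4  4  4  4
 C  0  1  2  2  3  4  4  4  4
 T  0  1  2  2  3  4  4  4  4
 T  0  1  2  2  3  4  4  4  4
 G  0  1  2  3  3  4  4  4  5
 G  0  1  2  3  3  4  4  4  5
dp[9][8] = 5. One LCS (by backtracking along matches): GGCTG.

5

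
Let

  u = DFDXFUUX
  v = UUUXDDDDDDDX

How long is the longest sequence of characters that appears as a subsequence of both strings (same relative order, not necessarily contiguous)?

One common subsequence of length 3: D at u[1]=v[10] → D at u[3]=v[11] → X at u[8]=v[12]. dp[8][12] = 3 confirms this is the maximum.

3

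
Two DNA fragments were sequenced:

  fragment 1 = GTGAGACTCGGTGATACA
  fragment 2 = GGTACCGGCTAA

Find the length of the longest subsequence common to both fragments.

10

Match G at fragment 1[1]=fragment 2[2] → T at fragment 1[2]=fragment 2[3] → A at fragment 1[6]=fragment 2[4] → C at fragment 1[7]=fragment 2[5] → C at fragment 1[9]=fragment 2[6] → G at fragment 1[10]=fragment 2[7] → G at fragment 1[11]=fragment 2[8] → T at fragment 1[15]=fragment 2[10] → A at fragment 1[16]=fragment 2[11] → A at fragment 1[18]=fragment 2[12] — 10 bases in the same relative order in both. dp[18][12] = 10 confirms this is the maximum.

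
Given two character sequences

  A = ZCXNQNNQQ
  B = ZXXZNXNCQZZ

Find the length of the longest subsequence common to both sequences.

Let dp[i][j] be the LCS length of the first i characters of A and the first j characters of B. dp[i][j] = dp[i-1][j-1]+1 when the i-th and j-th characters match, else max(dp[i-1][j], dp[i][j-1]).
    ·  Z  X  X  Z  N  X  N  C  Q  Z  Z
 ·  0  0  0  0  0  0  0  0  0  0  0  0
 Z  0  1  1  1  1  1  1  1  1  1  1  1
 C  0  1  1  1  1  1  1  1  2  2  2  2
 X  0  1  2  2  2  2  2  2  2  2  2  2
 N  0  1  2  2  2  3  3  3  3  3  3  3
 Q  0  1  2  2  2  3  3  3  3  4  4  4
 N  0  1  2  2  2  3  3  4  4  4  4  4
 N  0  1  2  2  2  3  3  4  4  4  4  4
 Q  0  1  2  2  2  3  3  4  4  5  5  5
 Q  0  1  2  2  2  3  3  4  4  5  5  5
dp[9][11] = 5. One LCS (by backtracking along matches): ZXNNQ.

5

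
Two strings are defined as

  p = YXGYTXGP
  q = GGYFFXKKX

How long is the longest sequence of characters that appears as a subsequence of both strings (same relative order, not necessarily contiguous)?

3

Match Y [1,3] → X [2,6] → X [6,9] — 3 characters in the same relative order in both. dp[8][9] = 3 confirms this is the maximum.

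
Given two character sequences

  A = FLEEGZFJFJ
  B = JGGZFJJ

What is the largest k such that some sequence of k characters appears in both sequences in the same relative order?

5

Let dp[i][j] be the LCS length of the first i characters of A and the first j characters of B. dp[i][j] = dp[i-1][j-1]+1 when the i-th and j-th characters match, else max(dp[i-1][j], dp[i][j-1]).
    ·  J  G  G  Z  F  J  J
 ·  0  0  0  0  0  0  0  0
 F  0  0  0  0  0  1  1  1
 L  0  0  0  0  0  1  1  1
 E  0  0  0  0  0  1  1  1
 E  0  0  0  0  0  1  1  1
 G  0  0  1  1  1  1  1  1
 Z  0  0  1  1  2  2  2  2
 F  0  0  1  1  2  3  3  3
 J  0  1  1  1  2  3  4  4
 F  0  1  1  1  2  3  4  4
 J  0  1  1  1  2  3  4  5
dp[10][7] = 5. One LCS (by backtracking along matches): GZFJJ.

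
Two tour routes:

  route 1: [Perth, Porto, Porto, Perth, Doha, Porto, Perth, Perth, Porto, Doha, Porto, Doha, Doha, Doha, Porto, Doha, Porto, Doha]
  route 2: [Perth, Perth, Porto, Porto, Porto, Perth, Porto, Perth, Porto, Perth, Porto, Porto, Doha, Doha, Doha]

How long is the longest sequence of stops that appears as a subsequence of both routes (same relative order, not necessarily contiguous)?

12

Pick Perth (route 1 #1, route 2 #2), Porto (route 1 #2, route 2 #4), Porto (route 1 #3, route 2 #5), Perth (route 1 #4, route 2 #6), Porto (route 1 #6, route 2 #7), Perth (route 1 #7, route 2 #8), Perth (route 1 #8, route 2 #10), Porto (route 1 #9, route 2 #11), Porto (route 1 #11, route 2 #12), Doha (route 1 #14, route 2 #13), Doha (route 1 #16, route 2 #14), Doha (route 1 #18, route 2 #15); all 12 stops appear in both, in order. Since dp[18][15] = 12, nothing longer is possible.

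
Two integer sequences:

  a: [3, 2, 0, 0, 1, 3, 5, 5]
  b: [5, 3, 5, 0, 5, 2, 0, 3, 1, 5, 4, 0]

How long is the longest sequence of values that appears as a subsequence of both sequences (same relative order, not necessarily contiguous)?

Pick 3 at a[1]=b[2]; then 2 at a[2]=b[6]; then 0 at a[3]=b[7]; then 1 at a[5]=b[9]; then 5 at a[7]=b[10]; all 5 values appear in both, in order. dp[8][12] = 5 confirms this is the maximum.

5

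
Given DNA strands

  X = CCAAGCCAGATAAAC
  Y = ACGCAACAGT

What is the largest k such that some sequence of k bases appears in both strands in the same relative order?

One common subsequence of length 8: C at X[1]=Y[2], then C at X[2]=Y[4], then A at X[3]=Y[5], then A at X[4]=Y[6], then C at X[7]=Y[7], then A at X[8]=Y[8], then G at X[9]=Y[9], then T at X[11]=Y[10]. The LCS DP gives dp[15][10] = 8, so this is optimal.

8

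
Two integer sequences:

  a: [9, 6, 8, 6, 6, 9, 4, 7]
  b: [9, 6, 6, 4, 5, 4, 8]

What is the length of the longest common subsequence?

Let dp[i][j] be the LCS length of the first i values of a and the first j values of b. dp[i][j] = dp[i-1][j-1]+1 when the i-th and j-th values match, else max(dp[i-1][j], dp[i][j-1]).
    ·  9  6  6  4  5  4  8
 ·  0  0  0  0  0  0  0  0
 9  0  1  1  1  1  1  1  1
 6  0  1  2  2  2  2  2  2
 8  0  1  2  2  2  2  2  3
 6  0  1  2  3  3  3  3  3
 6  0  1  2  3  3  3  3  3
 9  0  1  2  3  3  3  3  3
 4  0  1  2  3  4  4  4  4
 7  0  1  2  3  4  4  4  4
dp[8][7] = 4. One LCS (by backtracking along matches): 9, 6, 6, 4.

4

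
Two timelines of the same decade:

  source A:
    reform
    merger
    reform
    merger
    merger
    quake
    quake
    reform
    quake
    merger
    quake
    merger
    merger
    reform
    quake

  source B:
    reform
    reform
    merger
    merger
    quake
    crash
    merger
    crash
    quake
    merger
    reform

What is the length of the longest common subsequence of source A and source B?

Match reform (source A #1, source B #1), reform (source A #3, source B #2), merger (source A #4, source B #3), merger (source A #5, source B #4), quake (source A #6, source B #5), merger (source A #10, source B #7), quake (source A #11, source B #9), merger (source A #13, source B #10), reform (source A #14, source B #11) — 9 events in the same relative order in both, and the DP table's final entry dp[15][11] is also 9, so no common subsequence is longer.

9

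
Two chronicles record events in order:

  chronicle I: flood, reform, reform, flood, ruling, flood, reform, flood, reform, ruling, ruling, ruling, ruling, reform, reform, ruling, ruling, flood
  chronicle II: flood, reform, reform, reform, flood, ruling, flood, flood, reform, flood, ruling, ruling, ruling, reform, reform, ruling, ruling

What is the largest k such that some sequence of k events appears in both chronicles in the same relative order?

15

Pick flood (chronicle I #1, chronicle II #1) → reform (chronicle I #2, chronicle II #3) → reform (chronicle I #3, chronicle II #4) → flood (chronicle I #4, chronicle II #5) → ruling (chronicle I #5, chronicle II #6) → flood (chronicle I #6, chronicle II #8) → reform (chronicle I #7, chronicle II #9) → flood (chronicle I #8, chronicle II #10) → ruling (chronicle I #11, chronicle II #11) → ruling (chronicle I #12, chronicle II #12) → ruling (chronicle I #13, chronicle II #13) → reform (chronicle I #14, chronicle II #14) → reform (chronicle I #15, chronicle II #15) → ruling (chronicle I #16, chronicle II #16) → ruling (chronicle I #17, chronicle II #17); all 15 events appear in both, in order, and the DP table's final entry dp[18][17] is also 15, so no common subsequence is longer.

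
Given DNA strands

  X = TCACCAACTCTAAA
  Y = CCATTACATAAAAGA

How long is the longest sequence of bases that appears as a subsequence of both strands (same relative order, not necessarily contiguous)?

9

One common subsequence of length 9: C [4,1], C [5,2], A [6,3], A [7,6], C [8,7], T [9,9], A [12,12], A [13,13], A [14,15]. dp[14][15] = 9 confirms this is the maximum.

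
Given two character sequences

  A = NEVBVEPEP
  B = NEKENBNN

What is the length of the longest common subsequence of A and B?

3

Match N [1,1] → E [2,4] → B [4,6] — 3 characters in the same relative order in both. dp[9][8] = 3 confirms this is the maximum.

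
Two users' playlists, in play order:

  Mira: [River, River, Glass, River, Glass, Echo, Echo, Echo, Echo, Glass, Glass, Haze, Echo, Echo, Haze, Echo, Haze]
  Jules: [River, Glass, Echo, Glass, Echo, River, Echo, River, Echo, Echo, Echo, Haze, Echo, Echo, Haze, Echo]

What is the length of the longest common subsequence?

12

Match River at Mira[1]=Jules[1] → Glass at Mira[3]=Jules[4] → River at Mira[4]=Jules[6] → Echo at Mira[6]=Jules[7] → Echo at Mira[7]=Jules[9] → Echo at Mira[8]=Jules[10] → Echo at Mira[9]=Jules[11] → Haze at Mira[12]=Jules[12] → Echo at Mira[13]=Jules[13] → Echo at Mira[14]=Jules[14] → Haze at Mira[15]=Jules[15] → Echo at Mira[16]=Jules[16] — 12 songs in the same relative order in both. Since dp[17][16] = 12, nothing longer is possible.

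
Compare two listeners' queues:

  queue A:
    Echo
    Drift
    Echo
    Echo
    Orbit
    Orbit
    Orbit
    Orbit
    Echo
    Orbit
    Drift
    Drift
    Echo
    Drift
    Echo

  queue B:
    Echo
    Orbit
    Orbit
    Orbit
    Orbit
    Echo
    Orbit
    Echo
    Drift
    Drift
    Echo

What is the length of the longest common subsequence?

One common subsequence of length 10: Echo at queue A[4]=queue B[1], Orbit at queue A[5]=queue B[2], Orbit at queue A[6]=queue B[3], Orbit at queue A[7]=queue B[4], Orbit at queue A[8]=queue B[5], Echo at queue A[9]=queue B[6], Orbit at queue A[10]=queue B[7], Drift at queue A[12]=queue B[9], Drift at queue A[14]=queue B[10], Echo at queue A[15]=queue B[11]. Since dp[15][11] = 10, nothing longer is possible.

10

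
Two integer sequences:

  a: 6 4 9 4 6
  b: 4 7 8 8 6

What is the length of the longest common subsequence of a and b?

Let dp[i][j] be the LCS length of the first i values of a and the first j values of b. dp[i][j] = dp[i-1][j-1]+1 when the i-th and j-th values match, else max(dp[i-1][j], dp[i][j-1]).
    ·  4  7  8  8  6
 ·  0  0  0  0  0  0
 6  0  0  0  0  0  1
 4  0  1  1  1  1  1
 9  0  1  1  1  1  1
 4  0  1  1  1  1  1
 6  0  1  1  1  1  2
dp[5][5] = 2. One LCS (by backtracking along matches): 4, 6.

2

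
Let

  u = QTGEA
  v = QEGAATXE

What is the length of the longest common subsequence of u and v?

Match Q (u #1, v #1); then T (u #2, v #6); then E (u #4, v #8) — 3 characters in the same relative order in both. The LCS DP gives dp[5][8] = 3, so this is optimal.

3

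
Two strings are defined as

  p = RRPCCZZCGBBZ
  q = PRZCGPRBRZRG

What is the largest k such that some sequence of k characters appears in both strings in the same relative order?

6

Let dp[i][j] be the LCS length of the first i characters of p and the first j characters of q. dp[i][j] = dp[i-1][j-1]+1 when the i-th and j-th characters match, else max(dp[i-1][j], dp[i][j-1]).
    ·  P  R  Z  C  G  P  R  B  R  Z  R  G
 ·  0  0  0  0  0  0  0  0  0  0  0  0  0
 R  0  0  1  1  1  1  1  1  1  1  1  1  1
 R  0  0  1  1  1  1  1  2  2  2  2  2  2
 P  0  1  1  1  1  1  2  2  2  2  2  2  2
 C  0  1  1  1  2  2  2  2  2  2  2  2  2
 C  0  1  1  1  2  2  2  2  2  2  2  2  2
 Z  0  1  1  2  2  2  2  2  2  2  3  3  3
 Z  0  1  1  2  2  2  2  2  2  2  3  3  3
 C  0  1  1  2  3  3  3  3  3  3  3  3  3
 G  0  1  1  2  3  4  4  4  4  4  4  4  4
 B  0  1  1  2  3  4  4  4  5  5  5  5  5
 B  0  1  1  2  3  4  4  4  5  5  5  5  5
 Z  0  1  1  2  3  4  4  4  5  5  6  6  6
dp[12][12] = 6. One LCS (by backtracking along matches): RZCGBZ.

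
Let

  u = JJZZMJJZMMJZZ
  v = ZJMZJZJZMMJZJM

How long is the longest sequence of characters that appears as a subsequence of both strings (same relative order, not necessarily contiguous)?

One common subsequence of length 9: J [1,2], then J [2,5], then Z [4,6], then J [7,7], then Z [8,8], then M [9,9], then M [10,10], then J [11,11], then Z [12,12]. dp[13][14] = 9 confirms this is the maximum.

9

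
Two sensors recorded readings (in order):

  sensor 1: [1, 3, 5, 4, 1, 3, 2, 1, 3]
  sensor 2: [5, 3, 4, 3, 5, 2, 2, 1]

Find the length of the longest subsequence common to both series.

5

Let dp[i][j] be the LCS length of the first i values of sensor 1 and the first j values of sensor 2. dp[i][j] = dp[i-1][j-1]+1 when the i-th and j-th values match, else max(dp[i-1][j], dp[i][j-1]).
    ·  5  3  4  3  5  2  2  1
 ·  0  0  0  0  0  0  0  0  0
 1  0  0  0  0  0  0  0  0  1
 3  0  0  1  1  1  1  1  1  1
 5  0  1  1  1  1  2  2  2  2
 4  0  1  1  2  2  2  2  2  2
 1  0  1  1  2  2  2  2  2  3
 3  0  1  2  2  3  3  3  3  3
 2  0  1  2  2  3  3  4  4  4
 1  0  1  2  2  3  3  4  4  5
 3  0  1  2  2  3  3  4  4  5
dp[9][8] = 5. One LCS (by backtracking along matches): 3, 4, 3, 2, 1.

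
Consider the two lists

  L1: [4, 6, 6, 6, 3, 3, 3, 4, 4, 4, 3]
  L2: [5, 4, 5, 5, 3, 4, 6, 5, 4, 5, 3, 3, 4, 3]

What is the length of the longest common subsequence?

6

One common subsequence of length 6: 4 at L1[1]=L2[6]; then 6 at L1[2]=L2[7]; then 3 at L1[6]=L2[11]; then 3 at L1[7]=L2[12]; then 4 at L1[10]=L2[13]; then 3 at L1[11]=L2[14]. dp[11][14] = 6 confirms this is the maximum.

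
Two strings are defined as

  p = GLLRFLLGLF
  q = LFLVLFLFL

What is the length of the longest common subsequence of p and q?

Let dp[i][j] be the LCS length of the first i characters of p and the first j characters of q. dp[i][j] = dp[i-1][j-1]+1 when the i-th and j-th characters match, else max(dp[i-1][j], dp[i][j-1]).
    ·  L  F  L  V  L  F  L  F  L
 ·  0  0  0  0  0  0  0  0  0  0
 G  0  0  0  0  0  0  0  0  0  0
 L  0  1  1  1  1  1  1  1  1  1
 L  0  1  1  2  2  2  2  2  2  2
 R  0  1  1  2  2  2  2  2  2  2
 F  0  1  2  2  2  2  3  3  3  3
 L  0  1  2  3  3  3  3  4  4  4
 L  0  1  2  3  3  4  4  4  4  5
 G  0  1  2  3  3  4  4  4  4  5
 L  0  1  2  3  3  4  4  5  5  5
 F  0  1  2  3  3  4  5  5  6  6
dp[10][9] = 6. One LCS (by backtracking along matches): LFLLLF.

6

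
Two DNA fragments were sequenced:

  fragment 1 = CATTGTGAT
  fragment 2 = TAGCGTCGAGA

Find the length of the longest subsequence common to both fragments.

Match C [1,4]; then T [3,6]; then G [5,8]; then G [7,10]; then A [8,11] — 5 bases in the same relative order in both. dp[9][11] = 5 confirms this is the maximum.

5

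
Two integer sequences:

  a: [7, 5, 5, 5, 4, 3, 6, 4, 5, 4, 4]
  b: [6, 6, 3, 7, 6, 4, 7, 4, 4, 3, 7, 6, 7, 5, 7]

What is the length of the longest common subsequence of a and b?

Pick 7 (a #1, b #7) → 4 (a #5, b #9) → 3 (a #6, b #10) → 6 (a #7, b #12) → 5 (a #9, b #14); all 5 values appear in both, in order, and the DP table's final entry dp[11][15] is also 5, so no common subsequence is longer.

5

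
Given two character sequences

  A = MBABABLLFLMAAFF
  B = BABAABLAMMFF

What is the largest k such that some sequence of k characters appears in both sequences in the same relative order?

9

Match B [2,1]; then A [3,2]; then B [4,3]; then A [5,5]; then B [6,6]; then L [7,7]; then M [11,10]; then F [14,11]; then F [15,12] — 9 characters in the same relative order in both, and the DP table's final entry dp[15][12] is also 9, so no common subsequence is longer.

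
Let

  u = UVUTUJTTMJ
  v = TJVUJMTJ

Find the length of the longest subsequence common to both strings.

5

Taking V (u #2, v #3); then U (u #5, v #4); then J (u #6, v #5); then T (u #8, v #7); then J (u #10, v #8) gives a common subsequence of length 5, and the DP table's final entry dp[10][8] is also 5, so no common subsequence is longer.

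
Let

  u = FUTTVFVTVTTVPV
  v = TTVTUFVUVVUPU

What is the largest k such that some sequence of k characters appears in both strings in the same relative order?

8

Pick T (u #3, v #1), T (u #4, v #2), V (u #5, v #3), F (u #6, v #6), V (u #7, v #7), V (u #9, v #9), V (u #12, v #10), P (u #13, v #12); all 8 characters appear in both, in order. dp[14][13] = 8 confirms this is the maximum.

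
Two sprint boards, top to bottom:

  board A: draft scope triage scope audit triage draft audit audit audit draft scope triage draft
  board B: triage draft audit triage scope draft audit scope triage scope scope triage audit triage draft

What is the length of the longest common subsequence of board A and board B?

One common subsequence of length 8: draft at board A[1]=board B[6], scope at board A[2]=board B[8], triage at board A[3]=board B[9], scope at board A[4]=board B[11], triage at board A[6]=board B[12], audit at board A[10]=board B[13], triage at board A[13]=board B[14], draft at board A[14]=board B[15], and the DP table's final entry dp[14][15] is also 8, so no common subsequence is longer.

8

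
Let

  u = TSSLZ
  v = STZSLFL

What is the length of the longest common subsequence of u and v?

One common subsequence of length 3: T at u[1]=v[2] → S at u[2]=v[4] → L at u[4]=v[7]. dp[5][7] = 3 confirms this is the maximum.

3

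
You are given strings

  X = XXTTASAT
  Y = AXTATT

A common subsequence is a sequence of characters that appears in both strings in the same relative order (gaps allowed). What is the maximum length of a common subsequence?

Let dp[i][j] be the LCS length of the first i characters of X and the first j characters of Y. dp[i][j] = dp[i-1][j-1]+1 when the i-th and j-th characters match, else max(dp[i-1][j], dp[i][j-1]).
    ·  A  X  T  A  T  T
 ·  0  0  0  0  0  0  0
 X  0  0  1  1  1  1  1
 X  0  0  1  1  1  1  1
 T  0  0  1  2  2  2  2
 T  0  0  1  2  2  3  3
 A  0  1  1  2  3  3  3
 S  0  1  1  2  3  3  3
 A  0  1  1  2  3  3  3
 T  0  1  1  2  3  4  4
dp[8][6] = 4. One LCS (by backtracking along matches): XTTT.

4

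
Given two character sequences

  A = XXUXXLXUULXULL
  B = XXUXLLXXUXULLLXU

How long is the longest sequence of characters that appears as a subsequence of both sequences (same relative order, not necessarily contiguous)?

11

Taking X at A[1]=B[1] → X at A[2]=B[2] → U at A[3]=B[3] → X at A[4]=B[4] → X at A[5]=B[7] → X at A[7]=B[8] → U at A[8]=B[9] → U at A[9]=B[11] → L at A[10]=B[14] → X at A[11]=B[15] → U at A[12]=B[16] gives a common subsequence of length 11. Since dp[14][16] = 11, nothing longer is possible.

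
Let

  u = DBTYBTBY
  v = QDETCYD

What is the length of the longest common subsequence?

One common subsequence of length 3: D (u #1, v #2), T (u #3, v #4), Y (u #4, v #6), and the DP table's final entry dp[8][7] is also 3, so no common subsequence is longer.

3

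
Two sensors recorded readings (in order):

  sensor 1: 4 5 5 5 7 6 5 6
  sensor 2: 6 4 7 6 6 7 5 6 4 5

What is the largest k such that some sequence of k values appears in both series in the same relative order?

5

Pick 4 at sensor 1[1]=sensor 2[2], 7 at sensor 1[5]=sensor 2[3], 6 at sensor 1[6]=sensor 2[5], 5 at sensor 1[7]=sensor 2[7], 6 at sensor 1[8]=sensor 2[8]; all 5 values appear in both, in order. The LCS DP gives dp[8][10] = 5, so this is optimal.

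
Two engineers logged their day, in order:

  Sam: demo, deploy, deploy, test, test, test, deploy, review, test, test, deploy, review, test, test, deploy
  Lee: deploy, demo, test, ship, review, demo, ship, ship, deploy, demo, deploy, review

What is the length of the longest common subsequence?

Match demo at Sam[1]=Lee[2], then test at Sam[4]=Lee[3], then deploy at Sam[7]=Lee[9], then deploy at Sam[11]=Lee[11], then review at Sam[12]=Lee[12] — 5 tasks in the same relative order in both. Since dp[15][12] = 5, nothing longer is possible.

5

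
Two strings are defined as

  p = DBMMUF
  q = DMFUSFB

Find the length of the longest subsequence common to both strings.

4

Let dp[i][j] be the LCS length of the first i characters of p and the first j characters of q. dp[i][j] = dp[i-1][j-1]+1 when the i-th and j-th characters match, else max(dp[i-1][j], dp[i][j-1]).
    ·  D  M  F  U  S  F  B
 ·  0  0  0  0  0  0  0  0
 D  0  1  1  1  1  1  1  1
 B  0  1  1  1  1  1  1  2
 M  0  1  2  2  2  2  2  2
 M  0  1  2  2  2  2  2  2
 U  0  1  2  2  3  3  3  3
 F  0  1  2  3  3  3  4  4
dp[6][7] = 4. One LCS (by backtracking along matches): DMUF.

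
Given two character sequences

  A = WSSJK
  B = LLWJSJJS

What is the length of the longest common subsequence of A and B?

3

Match W at A[1]=B[3] → S at A[2]=B[5] → S at A[3]=B[8] — 3 characters in the same relative order in both. dp[5][8] = 3 confirms this is the maximum.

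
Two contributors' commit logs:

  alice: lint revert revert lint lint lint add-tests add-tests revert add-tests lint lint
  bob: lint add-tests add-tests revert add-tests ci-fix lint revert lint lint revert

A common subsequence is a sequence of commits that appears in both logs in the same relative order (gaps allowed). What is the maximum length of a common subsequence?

Match lint at alice[6]=bob[1], add-tests at alice[7]=bob[2], add-tests at alice[8]=bob[3], revert at alice[9]=bob[4], add-tests at alice[10]=bob[5], lint at alice[11]=bob[9], lint at alice[12]=bob[10] — 7 commits in the same relative order in both. dp[12][11] = 7 confirms this is the maximum.

7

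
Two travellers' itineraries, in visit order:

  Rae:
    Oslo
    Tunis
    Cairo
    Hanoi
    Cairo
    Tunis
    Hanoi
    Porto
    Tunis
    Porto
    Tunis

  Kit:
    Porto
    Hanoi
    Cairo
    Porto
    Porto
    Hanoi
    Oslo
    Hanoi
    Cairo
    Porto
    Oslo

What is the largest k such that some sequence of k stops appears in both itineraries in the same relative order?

Match Oslo (Rae #1, Kit #7) → Hanoi (Rae #4, Kit #8) → Cairo (Rae #5, Kit #9) → Porto (Rae #8, Kit #10) — 4 stops in the same relative order in both, and the DP table's final entry dp[11][11] is also 4, so no common subsequence is longer.

4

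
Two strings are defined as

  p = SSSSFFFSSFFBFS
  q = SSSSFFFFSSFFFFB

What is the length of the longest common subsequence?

12

Match S [1,1], S [2,2], S [3,3], S [4,4], F [5,6], F [6,7], F [7,8], S [8,9], S [9,10], F [10,13], F [11,14], B [12,15] — 12 characters in the same relative order in both. dp[14][15] = 12 confirms this is the maximum.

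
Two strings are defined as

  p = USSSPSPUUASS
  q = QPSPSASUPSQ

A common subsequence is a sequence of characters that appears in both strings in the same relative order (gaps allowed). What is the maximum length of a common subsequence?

Pick S (p #4, q #3), then P (p #5, q #4), then S (p #6, q #5), then A (p #10, q #6), then S (p #11, q #7), then S (p #12, q #10); all 6 characters appear in both, in order. dp[12][11] = 6 confirms this is the maximum.

6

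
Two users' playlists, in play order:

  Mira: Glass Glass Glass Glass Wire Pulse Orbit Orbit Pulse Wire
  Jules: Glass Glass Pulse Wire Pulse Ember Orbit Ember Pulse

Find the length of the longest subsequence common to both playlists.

6

Match Glass [1,1], Glass [2,2], Wire [5,4], Pulse [6,5], Orbit [7,7], Pulse [9,9] — 6 songs in the same relative order in both. The LCS DP gives dp[10][9] = 6, so this is optimal.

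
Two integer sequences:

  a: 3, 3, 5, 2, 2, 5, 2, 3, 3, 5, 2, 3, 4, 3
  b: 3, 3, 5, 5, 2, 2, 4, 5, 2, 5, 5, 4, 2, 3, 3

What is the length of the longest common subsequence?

Taking 3 [1,1] → 3 [2,2] → 5 [3,4] → 2 [4,5] → 2 [5,6] → 5 [6,8] → 2 [7,9] → 5 [10,11] → 2 [11,13] → 3 [12,14] → 3 [14,15] gives a common subsequence of length 11. dp[14][15] = 11 confirms this is the maximum.

11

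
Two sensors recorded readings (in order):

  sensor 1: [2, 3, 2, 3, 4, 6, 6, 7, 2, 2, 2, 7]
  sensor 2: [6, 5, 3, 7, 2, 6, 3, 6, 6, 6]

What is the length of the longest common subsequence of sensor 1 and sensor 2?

Match 3 (sensor 1 #2, sensor 2 #3) → 2 (sensor 1 #3, sensor 2 #5) → 3 (sensor 1 #4, sensor 2 #7) → 6 (sensor 1 #6, sensor 2 #9) → 6 (sensor 1 #7, sensor 2 #10) — 5 values in the same relative order in both. dp[12][10] = 5 confirms this is the maximum.

5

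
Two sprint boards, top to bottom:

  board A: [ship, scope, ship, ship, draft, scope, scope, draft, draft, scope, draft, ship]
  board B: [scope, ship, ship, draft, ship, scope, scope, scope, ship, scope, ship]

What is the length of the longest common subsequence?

8

Match scope (board A #2, board B #1) → ship (board A #3, board B #2) → ship (board A #4, board B #3) → draft (board A #5, board B #4) → scope (board A #6, board B #7) → scope (board A #7, board B #8) → scope (board A #10, board B #10) → ship (board A #12, board B #11) — 8 tasks in the same relative order in both. dp[12][11] = 8 confirms this is the maximum.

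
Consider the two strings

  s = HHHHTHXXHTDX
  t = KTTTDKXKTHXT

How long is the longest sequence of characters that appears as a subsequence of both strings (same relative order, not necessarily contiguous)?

4

Let dp[i][j] be the LCS length of the first i characters of s and the first j characters of t. dp[i][j] = dp[i-1][j-1]+1 when the i-th and j-th characters match, else max(dp[i-1][j], dp[i][j-1]).
    ·  K  T  T  T  D  K  X  K  T  H  X  T
 ·  0  0  0  0  0  0  0  0  0  0  0  0  0
 H  0  0  0  0  0  0  0  0  0  0  1  1  1
 H  0  0  0  0  0  0  0  0  0  0  1  1  1
 H  0  0  0  0  0  0  0  0  0  0  1  1  1
 H  0  0  0  0  0  0  0  0  0  0  1  1  1
 T  0  0  1  1  1  1  1  1  1  1  1  1  2
 H  0  0  1  1  1  1  1  1  1  1  2  2  2
 X  0  0  1  1  1  1  1  2  2  2  2  3  3
 X  0  0  1  1  1  1  1  2  2  2  2  3  3
 H  0  0  1  1  1  1  1  2  2  2  3  3  3
 T  0  0  1  2  2  2  2  2  2  3  3  3  4
 D  0  0  1  2  2  3  3  3  3  3  3  3  4
 X  0  0  1  2  2  3  3  4  4  4  4  4  4
dp[12][12] = 4. One LCS (by backtracking along matches): THXT.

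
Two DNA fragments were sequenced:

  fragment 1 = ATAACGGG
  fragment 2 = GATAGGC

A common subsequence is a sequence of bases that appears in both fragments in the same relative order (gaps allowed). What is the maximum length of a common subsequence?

5

Pick A at fragment 1[1]=fragment 2[2] → T at fragment 1[2]=fragment 2[3] → A at fragment 1[4]=fragment 2[4] → G at fragment 1[6]=fragment 2[5] → G at fragment 1[7]=fragment 2[6]; all 5 bases appear in both, in order, and the DP table's final entry dp[8][7] is also 5, so no common subsequence is longer.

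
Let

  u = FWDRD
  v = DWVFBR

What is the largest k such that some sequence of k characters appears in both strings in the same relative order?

Let dp[i][j] be the LCS length of the first i characters of u and the first j characters of v. dp[i][j] = dp[i-1][j-1]+1 when the i-th and j-th characters match, else max(dp[i-1][j], dp[i][j-1]).
    ·  D  W  V  F  B  R
 ·  0  0  0  0  0  0  0
 F  0  0  0  0  1  1  1
 W  0  0  1  1  1  1  1
 D  0  1  1  1  1  1  1
 R  0  1  1  1  1  1  2
 D  0  1  1  1  1  1  2
dp[5][6] = 2. One LCS (by backtracking along matches): FR.

2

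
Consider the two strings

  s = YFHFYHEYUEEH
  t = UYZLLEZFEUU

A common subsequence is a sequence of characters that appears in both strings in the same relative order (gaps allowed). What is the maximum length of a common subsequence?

4

Let dp[i][j] be the LCS length of the first i characters of s and the first j characters of t. dp[i][j] = dp[i-1][j-1]+1 when the i-th and j-th characters match, else max(dp[i-1][j], dp[i][j-1]).
    ·  U  Y  Z  L  L  E  Z  F  E  U  U
 ·  0  0  0  0  0  0  0  0  0  0  0  0
 Y  0  0  1  1  1  1  1  1  1  1  1  1
 F  0  0  1  1  1  1  1  1  2  2  2  2
 H  0  0  1  1  1  1  1  1  2  2  2  2
 F  0  0  1  1  1  1  1  1  2  2  2  2
 Y  0  0  1  1  1  1  1  1  2  2  2  2
 H  0  0  1  1  1  1  1  1  2  2  2  2
 E  0  0  1  1  1  1  2  2  2  3  3  3
 Y  0  0  1  1  1  1  2  2  2  3  3  3
 U  0  1  1  1  1  1  2  2  2  3  4  4
 E  0  1  1  1  1  1  2  2  2  3  4  4
 E  0  1  1  1  1  1  2  2  2  3  4  4
 H  0  1  1  1  1  1  2  2  2  3  4  4
dp[12][11] = 4. One LCS (by backtracking along matches): YFEU.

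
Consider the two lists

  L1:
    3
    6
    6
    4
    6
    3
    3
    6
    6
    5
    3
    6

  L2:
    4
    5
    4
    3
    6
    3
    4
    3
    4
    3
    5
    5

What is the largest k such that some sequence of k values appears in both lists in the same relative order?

6

One common subsequence of length 6: 3 at L1[1]=L2[4], 6 at L1[2]=L2[5], 4 at L1[4]=L2[7], 3 at L1[6]=L2[8], 3 at L1[7]=L2[10], 5 at L1[10]=L2[12]. The LCS DP gives dp[12][12] = 6, so this is optimal.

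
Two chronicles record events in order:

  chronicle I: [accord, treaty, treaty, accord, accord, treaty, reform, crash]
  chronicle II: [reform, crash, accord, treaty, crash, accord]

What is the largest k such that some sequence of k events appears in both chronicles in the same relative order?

3

Taking accord at chronicle I[1]=chronicle II[3], then treaty at chronicle I[2]=chronicle II[4], then accord at chronicle I[5]=chronicle II[6] gives a common subsequence of length 3. dp[8][6] = 3 confirms this is the maximum.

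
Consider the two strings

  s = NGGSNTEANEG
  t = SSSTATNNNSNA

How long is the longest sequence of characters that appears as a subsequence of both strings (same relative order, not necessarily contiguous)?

4

One common subsequence of length 4: N [1,9]; then S [4,10]; then N [5,11]; then A [8,12]. The LCS DP gives dp[11][12] = 4, so this is optimal.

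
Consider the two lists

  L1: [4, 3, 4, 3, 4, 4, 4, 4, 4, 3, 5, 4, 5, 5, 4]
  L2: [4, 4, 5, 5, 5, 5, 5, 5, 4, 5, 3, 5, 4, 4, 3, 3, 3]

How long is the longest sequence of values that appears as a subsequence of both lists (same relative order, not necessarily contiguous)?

7

Match 4 at L1[1]=L2[1]; then 4 at L1[3]=L2[2]; then 4 at L1[5]=L2[9]; then 3 at L1[10]=L2[11]; then 5 at L1[11]=L2[12]; then 4 at L1[12]=L2[13]; then 4 at L1[15]=L2[14] — 7 values in the same relative order in both, and the DP table's final entry dp[15][17] is also 7, so no common subsequence is longer.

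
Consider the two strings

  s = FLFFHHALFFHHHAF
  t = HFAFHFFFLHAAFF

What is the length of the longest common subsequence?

8

Pick F [1,2] → F [3,4] → F [4,6] → F [9,7] → F [10,8] → H [11,10] → A [14,12] → F [15,14]; all 8 characters appear in both, in order, and the DP table's final entry dp[15][14] is also 8, so no common subsequence is longer.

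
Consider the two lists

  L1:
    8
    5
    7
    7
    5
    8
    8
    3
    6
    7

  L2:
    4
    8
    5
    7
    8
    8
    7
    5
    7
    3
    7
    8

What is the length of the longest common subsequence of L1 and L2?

Let dp[i][j] be the LCS length of the first i values of L1 and the first j values of L2. dp[i][j] = dp[i-1][j-1]+1 when the i-th and j-th values match, else max(dp[i-1][j], dp[i][j-1]).
    ·  4  8  5  7  8  8  7  5  7  3  7  8
 ·  0  0  0  0  0  0  0  0  0  0  0  0  0
 8  0  0  1  1  1  1  1  1  1  1  1  1  1
 5  0  0  1  2  2  2  2  2  2  2  2  2  2
 7  0  0  1  2  3  3  3  3  3  3  3  3  3
 7  0  0  1  2  3  3  3  4  4  4  4  4  4
 5  0  0  1  2  3  3  3  4  5  5  5  5  5
 8  0  0  1  2  3  4  4  4  5  5  5  5  6
 8  0  0  1  2  3  4  5  5  5  5  5  5  6
 3  0  0  1  2  3  4  5  5  5  5  6  6  6
 6  0  0  1  2  3  4  5  5  5  5  6  6  6
 7  0  0  1  2  3  4  5  6  6  6  6  7  7
dp[10][12] = 7. One LCS (by backtracking along matches): 8, 5, 7, 7, 5, 3, 7.

7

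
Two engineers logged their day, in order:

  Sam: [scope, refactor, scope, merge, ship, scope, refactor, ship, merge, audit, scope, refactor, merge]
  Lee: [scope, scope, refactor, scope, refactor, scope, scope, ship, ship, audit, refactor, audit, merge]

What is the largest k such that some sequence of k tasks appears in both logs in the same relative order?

8

Taking scope (Sam #1, Lee #4) → refactor (Sam #2, Lee #5) → scope (Sam #3, Lee #7) → ship (Sam #5, Lee #8) → ship (Sam #8, Lee #9) → audit (Sam #10, Lee #10) → refactor (Sam #12, Lee #11) → merge (Sam #13, Lee #13) gives a common subsequence of length 8. dp[13][13] = 8 confirms this is the maximum.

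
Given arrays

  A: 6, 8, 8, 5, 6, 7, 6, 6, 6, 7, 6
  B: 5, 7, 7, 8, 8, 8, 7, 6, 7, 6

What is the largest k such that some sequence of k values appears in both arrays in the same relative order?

6

Match 8 (A #2, B #5), then 8 (A #3, B #6), then 7 (A #6, B #7), then 6 (A #9, B #8), then 7 (A #10, B #9), then 6 (A #11, B #10) — 6 values in the same relative order in both, and the DP table's final entry dp[11][10] is also 6, so no common subsequence is longer.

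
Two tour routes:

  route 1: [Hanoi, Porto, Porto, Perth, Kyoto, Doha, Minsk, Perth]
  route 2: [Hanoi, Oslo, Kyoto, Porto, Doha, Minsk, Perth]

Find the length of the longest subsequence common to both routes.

5

Match Hanoi at route 1[1]=route 2[1]; then Porto at route 1[3]=route 2[4]; then Doha at route 1[6]=route 2[5]; then Minsk at route 1[7]=route 2[6]; then Perth at route 1[8]=route 2[7] — 5 stops in the same relative order in both. Since dp[8][7] = 5, nothing longer is possible.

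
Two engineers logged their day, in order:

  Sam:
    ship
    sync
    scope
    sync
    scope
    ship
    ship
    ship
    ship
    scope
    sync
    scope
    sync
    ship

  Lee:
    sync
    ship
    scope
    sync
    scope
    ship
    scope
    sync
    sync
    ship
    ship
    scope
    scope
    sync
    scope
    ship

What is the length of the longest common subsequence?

11

Taking ship [1,2], then scope [3,3], then sync [4,4], then scope [5,5], then ship [6,6], then ship [7,10], then ship [8,11], then scope [10,13], then sync [11,14], then scope [12,15], then ship [14,16] gives a common subsequence of length 11, and the DP table's final entry dp[14][16] is also 11, so no common subsequence is longer.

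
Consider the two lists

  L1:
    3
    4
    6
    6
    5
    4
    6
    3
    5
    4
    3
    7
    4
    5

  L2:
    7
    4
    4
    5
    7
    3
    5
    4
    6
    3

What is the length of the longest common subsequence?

Taking 4 (L1 #2, L2 #3); then 5 (L1 #5, L2 #4); then 3 (L1 #8, L2 #6); then 5 (L1 #9, L2 #7); then 4 (L1 #10, L2 #8); then 3 (L1 #11, L2 #10) gives a common subsequence of length 6. dp[14][10] = 6 confirms this is the maximum.

6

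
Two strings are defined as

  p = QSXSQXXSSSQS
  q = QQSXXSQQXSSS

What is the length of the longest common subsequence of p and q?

Taking Q [1,2], then S [2,3], then X [3,5], then S [4,6], then Q [5,8], then X [7,9], then S [9,10], then S [10,11], then S [12,12] gives a common subsequence of length 9, and the DP table's final entry dp[12][12] is also 9, so no common subsequence is longer.

9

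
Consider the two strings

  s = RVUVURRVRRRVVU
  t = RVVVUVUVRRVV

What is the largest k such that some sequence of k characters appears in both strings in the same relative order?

Taking R [1,1], then V [2,4], then U [3,5], then V [4,6], then U [5,7], then V [8,8], then R [10,9], then R [11,10], then V [12,11], then V [13,12] gives a common subsequence of length 10. Since dp[14][12] = 10, nothing longer is possible.

10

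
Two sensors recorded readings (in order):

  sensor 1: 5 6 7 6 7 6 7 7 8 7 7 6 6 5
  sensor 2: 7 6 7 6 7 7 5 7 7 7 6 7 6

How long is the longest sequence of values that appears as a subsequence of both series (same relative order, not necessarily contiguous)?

10

Pick 6 (sensor 1 #2, sensor 2 #2), then 7 (sensor 1 #3, sensor 2 #3), then 6 (sensor 1 #4, sensor 2 #4), then 7 (sensor 1 #5, sensor 2 #5), then 7 (sensor 1 #7, sensor 2 #6), then 7 (sensor 1 #8, sensor 2 #8), then 7 (sensor 1 #10, sensor 2 #9), then 7 (sensor 1 #11, sensor 2 #10), then 6 (sensor 1 #12, sensor 2 #11), then 6 (sensor 1 #13, sensor 2 #13); all 10 values appear in both, in order. dp[14][13] = 10 confirms this is the maximum.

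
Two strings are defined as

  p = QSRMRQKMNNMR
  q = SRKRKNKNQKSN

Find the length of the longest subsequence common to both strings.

6

Match S [2,1], R [3,2], R [5,4], Q [6,9], K [7,10], N [10,12] — 6 characters in the same relative order in both. Since dp[12][12] = 6, nothing longer is possible.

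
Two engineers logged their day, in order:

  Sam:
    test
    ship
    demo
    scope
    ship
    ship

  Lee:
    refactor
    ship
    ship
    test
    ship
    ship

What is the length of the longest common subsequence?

One common subsequence of length 3: test at Sam[1]=Lee[4] → ship at Sam[5]=Lee[5] → ship at Sam[6]=Lee[6]. dp[6][6] = 3 confirms this is the maximum.

3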